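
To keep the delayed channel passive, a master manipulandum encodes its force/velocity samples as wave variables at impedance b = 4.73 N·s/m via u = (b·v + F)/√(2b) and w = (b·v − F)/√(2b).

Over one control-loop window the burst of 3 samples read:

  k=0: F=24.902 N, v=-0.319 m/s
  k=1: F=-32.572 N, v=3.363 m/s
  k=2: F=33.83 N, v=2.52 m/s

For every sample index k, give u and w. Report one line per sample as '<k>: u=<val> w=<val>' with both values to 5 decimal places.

0: u=7.60576 w=-8.58691
1: u=-5.41826 w=15.76188
2: u=14.87448 w=-7.12369

k=0: b·v=4.73×(-0.319)=-1.50887; √(2b)=3.07571; u=(-1.50887+24.902)/3.07571=7.60576, w=(-1.50887−24.902)/3.07571=-8.58691
k=1: b·v=4.73×3.363=15.90699; √(2b)=3.07571; u=(15.90699+(-32.572))/3.07571=-5.41826, w=(15.90699−(-32.572))/3.07571=15.76188
k=2: b·v=4.73×2.52=11.91960; √(2b)=3.07571; u=(11.91960+33.83)/3.07571=14.87448, w=(11.91960−33.83)/3.07571=-7.12369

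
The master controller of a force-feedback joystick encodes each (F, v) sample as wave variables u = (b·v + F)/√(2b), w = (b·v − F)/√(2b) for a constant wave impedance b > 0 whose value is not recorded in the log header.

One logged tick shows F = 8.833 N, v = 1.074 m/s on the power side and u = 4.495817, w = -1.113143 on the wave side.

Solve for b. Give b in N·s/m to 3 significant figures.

b = 4.96 N·s/m

u + w = 3.382674;  u + w = √(2b)·v, so √(2b) = 3.382674/1.074 = 3.149603.
b = (√(2b))²/2 = 9.920001/2 = 4.960001.
(Check via u − w = 2F/√(2b): u − w = 5.608960, 2F/√(2b) = 5.608960.)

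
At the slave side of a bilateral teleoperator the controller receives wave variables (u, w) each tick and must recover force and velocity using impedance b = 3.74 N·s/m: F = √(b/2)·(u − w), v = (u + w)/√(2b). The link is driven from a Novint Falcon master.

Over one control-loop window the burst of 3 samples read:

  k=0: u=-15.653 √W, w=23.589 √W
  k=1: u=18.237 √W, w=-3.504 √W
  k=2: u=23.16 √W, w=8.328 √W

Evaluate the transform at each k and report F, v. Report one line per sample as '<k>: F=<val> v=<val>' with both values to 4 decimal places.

0: F=-53.6626 v=2.9017
1: F=29.7304 v=5.3869
2: F=20.2825 v=11.5132

k=0: u−w=-39.2420, u+w=7.9360; √(b/2)=1.3675, √(2b)=2.7350; F=1.3675×(-39.242)=-53.6626, v=7.9360/2.7350=2.9017
k=1: u−w=21.7410, u+w=14.7330; √(b/2)=1.3675, √(2b)=2.7350; F=1.3675×21.741=29.7304, v=14.7330/2.7350=5.3869
k=2: u−w=14.8320, u+w=31.4880; √(b/2)=1.3675, √(2b)=2.7350; F=1.3675×14.832=20.2825, v=31.4880/2.7350=11.5132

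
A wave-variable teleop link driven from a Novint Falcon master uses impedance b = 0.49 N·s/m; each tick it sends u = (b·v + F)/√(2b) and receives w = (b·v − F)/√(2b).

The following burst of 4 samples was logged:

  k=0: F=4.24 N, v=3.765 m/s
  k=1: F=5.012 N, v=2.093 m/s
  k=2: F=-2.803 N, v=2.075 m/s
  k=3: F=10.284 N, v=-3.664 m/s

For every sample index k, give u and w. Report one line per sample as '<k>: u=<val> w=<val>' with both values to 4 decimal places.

k=0: b·v=0.49×3.765=1.8449; √(2b)=0.9899; u=(1.8449+4.24)/0.9899=6.1466, w=(1.8449−4.24)/0.9899=-2.4195
k=1: b·v=0.49×2.093=1.0256; √(2b)=0.9899; u=(1.0256+5.012)/0.9899=6.0989, w=(1.0256−5.012)/0.9899=-4.0269
k=2: b·v=0.49×2.075=1.0168; √(2b)=0.9899; u=(1.0168+(-2.803))/0.9899=-1.8044, w=(1.0168−(-2.803))/0.9899=3.8585
k=3: b·v=0.49×(-3.664)=-1.7954; √(2b)=0.9899; u=(-1.7954+10.284)/0.9899=8.5748, w=(-1.7954−10.284)/0.9899=-12.2020

0: u=6.1466 w=-2.4195
1: u=6.0989 w=-4.0269
2: u=-1.8044 w=3.8585
3: u=8.5748 w=-12.2020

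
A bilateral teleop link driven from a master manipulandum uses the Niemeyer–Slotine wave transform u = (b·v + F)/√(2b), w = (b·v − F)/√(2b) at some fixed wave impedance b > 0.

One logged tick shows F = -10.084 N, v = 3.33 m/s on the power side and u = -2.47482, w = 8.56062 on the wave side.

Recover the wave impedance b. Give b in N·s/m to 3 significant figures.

b = 1.67 N·s/m

u + w = 6.08580;  u + w = √(2b)·v, so √(2b) = 6.08580/3.33 = 1.82757.
b = (√(2b))²/2 = 3.34000/2 = 1.67000.
(Check via u − w = 2F/√(2b): u − w = -11.03544, 2F/√(2b) = -11.03543.)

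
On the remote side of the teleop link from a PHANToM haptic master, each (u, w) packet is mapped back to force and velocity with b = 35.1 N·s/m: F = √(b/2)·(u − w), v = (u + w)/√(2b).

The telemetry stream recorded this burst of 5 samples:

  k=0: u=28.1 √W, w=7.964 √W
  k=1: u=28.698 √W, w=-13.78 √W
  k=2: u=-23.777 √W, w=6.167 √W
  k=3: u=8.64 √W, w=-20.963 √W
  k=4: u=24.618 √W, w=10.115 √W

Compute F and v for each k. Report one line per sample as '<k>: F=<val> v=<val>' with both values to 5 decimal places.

0: F=84.35518 v=4.30433
1: F=177.95190 v=1.78050
2: F=-125.44356 v=-2.10180
3: F=124.01502 v=-1.47078
4: F=60.75701 v=4.14547

k=0: u−w=20.13600, u+w=36.06400; √(b/2)=4.18927, √(2b)=8.37854; F=4.18927×20.136=84.35518, v=36.06400/8.37854=4.30433
k=1: u−w=42.47800, u+w=14.91800; √(b/2)=4.18927, √(2b)=8.37854; F=4.18927×42.478=177.95190, v=14.91800/8.37854=1.78050
k=2: u−w=-29.94400, u+w=-17.61000; √(b/2)=4.18927, √(2b)=8.37854; F=4.18927×(-29.944)=-125.44356, v=-17.61000/8.37854=-2.10180
k=3: u−w=29.60300, u+w=-12.32300; √(b/2)=4.18927, √(2b)=8.37854; F=4.18927×29.603=124.01502, v=-12.32300/8.37854=-1.47078
k=4: u−w=14.50300, u+w=34.73300; √(b/2)=4.18927, √(2b)=8.37854; F=4.18927×14.503=60.75701, v=34.73300/8.37854=4.14547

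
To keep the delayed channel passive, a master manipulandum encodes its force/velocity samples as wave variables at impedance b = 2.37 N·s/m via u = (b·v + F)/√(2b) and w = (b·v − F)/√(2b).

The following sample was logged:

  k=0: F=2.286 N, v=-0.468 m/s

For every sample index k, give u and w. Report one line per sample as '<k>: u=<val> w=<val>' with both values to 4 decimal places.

0: u=0.5405 w=-1.5594

k=0: b·v=2.37×(-0.468)=-1.1092; √(2b)=2.1772; u=(-1.1092+2.286)/2.1772=0.5405, w=(-1.1092−2.286)/2.1772=-1.5594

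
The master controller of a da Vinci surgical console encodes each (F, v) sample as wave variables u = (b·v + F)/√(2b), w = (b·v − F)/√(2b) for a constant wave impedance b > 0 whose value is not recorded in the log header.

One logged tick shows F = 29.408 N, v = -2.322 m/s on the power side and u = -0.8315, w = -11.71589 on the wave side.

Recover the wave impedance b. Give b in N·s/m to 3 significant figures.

b = 14.6 N·s/m

u + w = -12.5474;  u + w = √(2b)·v, so √(2b) = -12.5474/(-2.322) = 5.4037.
b = (√(2b))²/2 = 29.2000/2 = 14.6000.
(Check via u − w = 2F/√(2b): u − w = 10.8844, 2F/√(2b) = 10.8844.)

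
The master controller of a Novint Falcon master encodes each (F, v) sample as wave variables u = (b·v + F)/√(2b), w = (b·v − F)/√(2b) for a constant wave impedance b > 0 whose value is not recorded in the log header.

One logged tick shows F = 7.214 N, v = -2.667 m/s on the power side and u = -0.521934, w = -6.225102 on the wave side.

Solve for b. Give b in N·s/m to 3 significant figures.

b = 3.2 N·s/m

u + w = -6.747036;  u + w = √(2b)·v, so √(2b) = -6.747036/(-2.667) = 2.529822.
b = (√(2b))²/2 = 6.400001/2 = 3.200000.
(Check via u − w = 2F/√(2b): u − w = 5.703168, 2F/√(2b) = 5.703167.)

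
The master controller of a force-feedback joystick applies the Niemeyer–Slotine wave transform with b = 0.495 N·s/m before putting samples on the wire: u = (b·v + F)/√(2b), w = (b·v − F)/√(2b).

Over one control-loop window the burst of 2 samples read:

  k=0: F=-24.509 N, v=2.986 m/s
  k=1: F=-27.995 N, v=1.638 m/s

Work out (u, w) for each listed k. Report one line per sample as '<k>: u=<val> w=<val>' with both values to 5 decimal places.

k=0: b·v=0.495×2.986=1.47807; √(2b)=0.99499; u=(1.47807+(-24.509))/0.99499=-23.14696, w=(1.47807−(-24.509))/0.99499=26.11799
k=1: b·v=0.495×1.638=0.81081; √(2b)=0.99499; u=(0.81081+(-27.995))/0.99499=-27.32114, w=(0.81081−(-27.995))/0.99499=28.95093

0: u=-23.14696 w=26.11799
1: u=-27.32114 w=28.95093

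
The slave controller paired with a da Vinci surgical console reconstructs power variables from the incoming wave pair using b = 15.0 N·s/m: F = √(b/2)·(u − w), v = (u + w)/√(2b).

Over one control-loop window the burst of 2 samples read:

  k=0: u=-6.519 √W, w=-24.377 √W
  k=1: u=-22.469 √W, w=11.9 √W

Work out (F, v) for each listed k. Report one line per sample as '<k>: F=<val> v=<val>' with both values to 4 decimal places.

0: F=48.9061 v=-5.6408
1: F=-94.1234 v=-1.9296

k=0: u−w=17.8580, u+w=-30.8960; √(b/2)=2.7386, √(2b)=5.4772; F=2.7386×17.858=48.9061, v=-30.8960/5.4772=-5.6408
k=1: u−w=-34.3690, u+w=-10.5690; √(b/2)=2.7386, √(2b)=5.4772; F=2.7386×(-34.369)=-94.1234, v=-10.5690/5.4772=-1.9296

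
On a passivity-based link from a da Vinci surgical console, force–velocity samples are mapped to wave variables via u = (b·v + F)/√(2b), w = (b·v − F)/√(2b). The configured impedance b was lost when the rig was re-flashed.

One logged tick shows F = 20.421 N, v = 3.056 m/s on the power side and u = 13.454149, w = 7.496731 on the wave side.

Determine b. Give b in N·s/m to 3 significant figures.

b = 23.5 N·s/m

u + w = 20.950880;  u + w = √(2b)·v, so √(2b) = 20.950880/3.056 = 6.855654.
b = (√(2b))²/2 = 46.999998/2 = 23.499999.
(Check via u − w = 2F/√(2b): u − w = 5.957418, 2F/√(2b) = 5.957418.)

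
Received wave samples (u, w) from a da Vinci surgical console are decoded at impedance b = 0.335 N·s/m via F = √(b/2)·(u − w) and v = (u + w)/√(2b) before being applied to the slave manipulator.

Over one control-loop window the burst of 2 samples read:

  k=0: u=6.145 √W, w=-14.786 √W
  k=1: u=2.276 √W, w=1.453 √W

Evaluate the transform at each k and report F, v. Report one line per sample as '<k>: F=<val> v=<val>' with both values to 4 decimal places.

0: F=8.5664 v=-10.5567
1: F=0.3368 v=4.5557

k=0: u−w=20.9310, u+w=-8.6410; √(b/2)=0.4093, √(2b)=0.8185; F=0.4093×20.931=8.5664, v=-8.6410/0.8185=-10.5567
k=1: u−w=0.8230, u+w=3.7290; √(b/2)=0.4093, √(2b)=0.8185; F=0.4093×0.823=0.3368, v=3.7290/0.8185=4.5557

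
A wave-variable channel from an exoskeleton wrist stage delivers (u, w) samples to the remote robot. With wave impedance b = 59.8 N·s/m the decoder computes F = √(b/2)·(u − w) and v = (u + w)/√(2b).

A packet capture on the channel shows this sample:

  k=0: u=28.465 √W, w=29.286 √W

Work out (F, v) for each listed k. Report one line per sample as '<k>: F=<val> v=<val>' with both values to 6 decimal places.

k=0: u−w=-0.821000, u+w=57.751000; √(b/2)=5.468089, √(2b)=10.936178; F=5.468089×(-0.821)=-4.489301, v=57.751000/10.936178=5.280729

0: F=-4.489301 v=5.280729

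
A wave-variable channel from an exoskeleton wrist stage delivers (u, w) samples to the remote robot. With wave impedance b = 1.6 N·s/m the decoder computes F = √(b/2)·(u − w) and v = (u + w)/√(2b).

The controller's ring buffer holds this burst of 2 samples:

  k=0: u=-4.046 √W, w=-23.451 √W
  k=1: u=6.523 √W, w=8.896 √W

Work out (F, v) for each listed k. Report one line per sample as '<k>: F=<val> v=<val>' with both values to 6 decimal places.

k=0: u−w=19.405000, u+w=-27.497000; √(b/2)=0.894427, √(2b)=1.788854; F=0.894427×19.405=17.356360, v=-27.497000/1.788854=-15.371290
k=1: u−w=-2.373000, u+w=15.419000; √(b/2)=0.894427, √(2b)=1.788854; F=0.894427×(-2.373)=-2.122476, v=15.419000/1.788854=8.619483

0: F=17.356360 v=-15.371290
1: F=-2.122476 v=8.619483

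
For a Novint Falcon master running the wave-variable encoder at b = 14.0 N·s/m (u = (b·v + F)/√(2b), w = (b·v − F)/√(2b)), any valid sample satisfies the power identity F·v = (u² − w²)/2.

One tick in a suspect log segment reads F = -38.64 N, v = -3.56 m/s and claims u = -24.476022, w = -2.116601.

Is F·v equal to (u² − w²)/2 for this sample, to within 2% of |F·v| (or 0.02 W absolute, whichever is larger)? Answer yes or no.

no

F·v = (-38.64)×(-3.56) = 137.558400 W.
(u² − w²)/2 = (599.075653 − 4.480000)/2 = 297.297827 W.
|Δ| = 159.739427;  2% of max(1, |F·v|) = 2.751168.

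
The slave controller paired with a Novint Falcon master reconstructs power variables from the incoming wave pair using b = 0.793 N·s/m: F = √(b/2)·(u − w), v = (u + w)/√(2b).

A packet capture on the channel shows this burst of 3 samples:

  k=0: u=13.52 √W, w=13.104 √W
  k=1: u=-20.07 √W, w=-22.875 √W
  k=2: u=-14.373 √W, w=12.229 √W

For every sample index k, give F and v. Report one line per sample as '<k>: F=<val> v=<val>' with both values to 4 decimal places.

k=0: u−w=0.4160, u+w=26.6240; √(b/2)=0.6297, √(2b)=1.2594; F=0.6297×0.416=0.2619, v=26.6240/1.2594=21.1408
k=1: u−w=2.8050, u+w=-42.9450; √(b/2)=0.6297, √(2b)=1.2594; F=0.6297×2.805=1.7663, v=-42.9450/1.2594=-34.1005
k=2: u−w=-26.6020, u+w=-2.1440; √(b/2)=0.6297, √(2b)=1.2594; F=0.6297×(-26.602)=-16.7508, v=-2.1440/1.2594=-1.7024

0: F=0.2619 v=21.1408
1: F=1.7663 v=-34.1005
2: F=-16.7508 v=-1.7024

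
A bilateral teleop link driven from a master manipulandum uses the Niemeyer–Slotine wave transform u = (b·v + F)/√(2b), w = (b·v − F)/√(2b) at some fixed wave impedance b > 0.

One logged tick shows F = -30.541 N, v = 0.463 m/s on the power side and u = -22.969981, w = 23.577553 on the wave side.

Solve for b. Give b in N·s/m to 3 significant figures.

u + w = 0.607572;  u + w = √(2b)·v, so √(2b) = 0.607572/0.463 = 1.312251.
b = (√(2b))²/2 = 1.722001/2 = 0.861001.
(Check via u − w = 2F/√(2b): u − w = -46.547534, 2F/√(2b) = -46.547514.)

b = 0.861 N·s/m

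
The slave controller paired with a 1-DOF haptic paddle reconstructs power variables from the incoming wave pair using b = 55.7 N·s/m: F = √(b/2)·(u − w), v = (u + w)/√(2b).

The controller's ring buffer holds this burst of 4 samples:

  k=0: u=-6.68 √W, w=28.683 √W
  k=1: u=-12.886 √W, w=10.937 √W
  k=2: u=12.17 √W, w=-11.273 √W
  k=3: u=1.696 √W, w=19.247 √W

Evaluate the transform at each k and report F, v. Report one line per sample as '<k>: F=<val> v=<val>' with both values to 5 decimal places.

0: F=-186.62151 v=2.08468
1: F=-125.72135 v=-0.18466
2: F=123.71598 v=0.08499
3: F=-92.62207 v=1.98425

k=0: u−w=-35.36300, u+w=22.00300; √(b/2)=5.27731, √(2b)=10.55462; F=5.27731×(-35.363)=-186.62151, v=22.00300/10.55462=2.08468
k=1: u−w=-23.82300, u+w=-1.94900; √(b/2)=5.27731, √(2b)=10.55462; F=5.27731×(-23.823)=-125.72135, v=-1.94900/10.55462=-0.18466
k=2: u−w=23.44300, u+w=0.89700; √(b/2)=5.27731, √(2b)=10.55462; F=5.27731×23.443=123.71598, v=0.89700/10.55462=0.08499
k=3: u−w=-17.55100, u+w=20.94300; √(b/2)=5.27731, √(2b)=10.55462; F=5.27731×(-17.551)=-92.62207, v=20.94300/10.55462=1.98425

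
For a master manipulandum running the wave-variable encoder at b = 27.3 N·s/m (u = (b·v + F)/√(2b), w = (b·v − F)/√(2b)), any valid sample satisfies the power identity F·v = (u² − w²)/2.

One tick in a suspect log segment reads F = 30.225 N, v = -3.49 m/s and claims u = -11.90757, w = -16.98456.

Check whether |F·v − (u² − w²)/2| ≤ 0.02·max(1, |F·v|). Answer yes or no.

no

F·v = 30.225×(-3.49) = -105.4853 W.
(u² − w²)/2 = (141.7902 − 288.4753)/2 = -73.3425 W.
|Δ| = 32.1427;  2% of max(1, |F·v|) = 2.1097.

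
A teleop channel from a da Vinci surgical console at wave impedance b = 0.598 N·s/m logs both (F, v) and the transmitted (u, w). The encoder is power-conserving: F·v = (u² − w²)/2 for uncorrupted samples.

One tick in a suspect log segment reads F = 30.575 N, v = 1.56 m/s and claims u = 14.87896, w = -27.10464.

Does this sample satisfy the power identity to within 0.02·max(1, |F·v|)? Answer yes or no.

F·v = 30.575×1.56 = 47.69700 W.
(u² − w²)/2 = (221.38345 − 734.66151)/2 = -256.63903 W.
|Δ| = 304.33603;  2% of max(1, |F·v|) = 0.95394.

no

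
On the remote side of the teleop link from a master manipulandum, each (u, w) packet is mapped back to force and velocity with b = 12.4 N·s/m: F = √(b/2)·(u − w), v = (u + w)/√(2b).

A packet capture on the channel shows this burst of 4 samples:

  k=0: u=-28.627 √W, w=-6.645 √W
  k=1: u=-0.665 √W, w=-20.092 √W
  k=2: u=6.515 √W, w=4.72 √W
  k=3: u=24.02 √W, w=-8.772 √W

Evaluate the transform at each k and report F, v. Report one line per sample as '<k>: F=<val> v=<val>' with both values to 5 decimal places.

0: F=-54.73474 v=-7.08279
1: F=48.37284 v=-4.16811
2: F=4.46951 v=2.25604
3: F=81.65142 v=3.06187

k=0: u−w=-21.98200, u+w=-35.27200; √(b/2)=2.48998, √(2b)=4.97996; F=2.48998×(-21.982)=-54.73474, v=-35.27200/4.97996=-7.08279
k=1: u−w=19.42700, u+w=-20.75700; √(b/2)=2.48998, √(2b)=4.97996; F=2.48998×19.427=48.37284, v=-20.75700/4.97996=-4.16811
k=2: u−w=1.79500, u+w=11.23500; √(b/2)=2.48998, √(2b)=4.97996; F=2.48998×1.795=4.46951, v=11.23500/4.97996=2.25604
k=3: u−w=32.79200, u+w=15.24800; √(b/2)=2.48998, √(2b)=4.97996; F=2.48998×32.792=81.65142, v=15.24800/4.97996=3.06187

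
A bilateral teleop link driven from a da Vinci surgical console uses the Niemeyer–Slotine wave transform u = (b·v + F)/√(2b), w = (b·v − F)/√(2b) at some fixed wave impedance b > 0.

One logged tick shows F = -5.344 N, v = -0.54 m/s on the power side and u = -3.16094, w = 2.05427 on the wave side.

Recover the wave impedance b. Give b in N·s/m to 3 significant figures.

b = 2.1 N·s/m

u + w = -1.1067;  u + w = √(2b)·v, so √(2b) = -1.1067/(-0.54) = 2.0494.
b = (√(2b))²/2 = 4.2000/2 = 2.1000.
(Check via u − w = 2F/√(2b): u − w = -5.2152, 2F/√(2b) = -5.2152.)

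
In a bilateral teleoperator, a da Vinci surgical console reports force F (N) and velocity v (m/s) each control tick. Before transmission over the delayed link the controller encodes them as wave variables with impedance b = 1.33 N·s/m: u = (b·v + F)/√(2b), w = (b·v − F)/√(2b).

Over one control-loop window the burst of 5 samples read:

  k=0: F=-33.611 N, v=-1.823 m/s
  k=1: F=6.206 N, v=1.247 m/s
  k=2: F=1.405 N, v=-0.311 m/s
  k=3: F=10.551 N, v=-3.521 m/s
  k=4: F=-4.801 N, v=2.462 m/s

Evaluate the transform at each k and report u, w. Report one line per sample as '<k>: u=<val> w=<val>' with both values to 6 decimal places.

0: u=-22.094838 w=19.121615
1: u=4.822040 w=-2.788245
2: u=0.607848 w=-1.115074
3: u=3.597945 w=-9.340522
4: u=-0.935982 w=4.951382

k=0: b·v=1.33×(-1.823)=-2.424590; √(2b)=1.630951; u=(-2.424590+(-33.611))/1.630951=-22.094838, w=(-2.424590−(-33.611))/1.630951=19.121615
k=1: b·v=1.33×1.247=1.658510; √(2b)=1.630951; u=(1.658510+6.206)/1.630951=4.822040, w=(1.658510−6.206)/1.630951=-2.788245
k=2: b·v=1.33×(-0.311)=-0.413630; √(2b)=1.630951; u=(-0.413630+1.405)/1.630951=0.607848, w=(-0.413630−1.405)/1.630951=-1.115074
k=3: b·v=1.33×(-3.521)=-4.682930; √(2b)=1.630951; u=(-4.682930+10.551)/1.630951=3.597945, w=(-4.682930−10.551)/1.630951=-9.340522
k=4: b·v=1.33×2.462=3.274460; √(2b)=1.630951; u=(3.274460+(-4.801))/1.630951=-0.935982, w=(3.274460−(-4.801))/1.630951=4.951382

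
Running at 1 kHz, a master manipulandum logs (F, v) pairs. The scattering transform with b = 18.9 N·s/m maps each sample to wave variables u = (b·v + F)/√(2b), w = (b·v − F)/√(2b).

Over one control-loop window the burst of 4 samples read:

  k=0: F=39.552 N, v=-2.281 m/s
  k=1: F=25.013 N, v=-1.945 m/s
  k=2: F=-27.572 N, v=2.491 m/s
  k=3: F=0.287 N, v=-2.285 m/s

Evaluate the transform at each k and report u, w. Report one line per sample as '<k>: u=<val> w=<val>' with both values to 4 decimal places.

k=0: b·v=18.9×(-2.281)=-43.1109; √(2b)=6.1482; u=(-43.1109+39.552)/6.1482=-0.5789, w=(-43.1109−39.552)/6.1482=-13.4451
k=1: b·v=18.9×(-1.945)=-36.7605; √(2b)=6.1482; u=(-36.7605+25.013)/6.1482=-1.9107, w=(-36.7605−25.013)/6.1482=-10.0475
k=2: b·v=18.9×2.491=47.0799; √(2b)=6.1482; u=(47.0799+(-27.572))/6.1482=3.1730, w=(47.0799−(-27.572))/6.1482=12.1421
k=3: b·v=18.9×(-2.285)=-43.1865; √(2b)=6.1482; u=(-43.1865+0.287)/6.1482=-6.9776, w=(-43.1865−0.287)/6.1482=-7.0710

0: u=-0.5789 w=-13.4451
1: u=-1.9107 w=-10.0475
2: u=3.1730 w=12.1421
3: u=-6.9776 w=-7.0710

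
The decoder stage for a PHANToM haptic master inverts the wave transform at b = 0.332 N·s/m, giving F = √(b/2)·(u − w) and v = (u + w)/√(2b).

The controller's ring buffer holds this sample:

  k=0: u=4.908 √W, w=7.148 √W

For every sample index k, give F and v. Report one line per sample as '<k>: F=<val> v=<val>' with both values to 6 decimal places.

k=0: u−w=-2.240000, u+w=12.056000; √(b/2)=0.407431, √(2b)=0.814862; F=0.407431×(-2.24)=-0.912645, v=12.056000/0.814862=14.795144

0: F=-0.912645 v=14.795144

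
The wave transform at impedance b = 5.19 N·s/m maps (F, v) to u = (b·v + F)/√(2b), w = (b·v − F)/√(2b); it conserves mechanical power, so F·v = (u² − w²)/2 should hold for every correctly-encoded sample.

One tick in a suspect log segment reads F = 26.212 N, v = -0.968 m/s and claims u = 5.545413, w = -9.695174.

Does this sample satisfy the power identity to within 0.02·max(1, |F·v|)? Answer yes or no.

F·v = 26.212×(-0.968) = -25.373216 W.
(u² − w²)/2 = (30.751605 − 93.996399)/2 = -31.622397 W.
|Δ| = 6.249181;  2% of max(1, |F·v|) = 0.507464.

no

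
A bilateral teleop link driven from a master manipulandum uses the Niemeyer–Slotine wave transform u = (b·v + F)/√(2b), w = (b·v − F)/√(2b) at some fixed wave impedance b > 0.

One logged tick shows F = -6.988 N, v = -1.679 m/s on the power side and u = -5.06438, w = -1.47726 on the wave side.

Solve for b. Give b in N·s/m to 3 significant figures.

u + w = -6.5416;  u + w = √(2b)·v, so √(2b) = -6.5416/(-1.679) = 3.8962.
b = (√(2b))²/2 = 15.1800/2 = 7.5900.
(Check via u − w = 2F/√(2b): u − w = -3.5871, 2F/√(2b) = -3.5871.)

b = 7.59 N·s/m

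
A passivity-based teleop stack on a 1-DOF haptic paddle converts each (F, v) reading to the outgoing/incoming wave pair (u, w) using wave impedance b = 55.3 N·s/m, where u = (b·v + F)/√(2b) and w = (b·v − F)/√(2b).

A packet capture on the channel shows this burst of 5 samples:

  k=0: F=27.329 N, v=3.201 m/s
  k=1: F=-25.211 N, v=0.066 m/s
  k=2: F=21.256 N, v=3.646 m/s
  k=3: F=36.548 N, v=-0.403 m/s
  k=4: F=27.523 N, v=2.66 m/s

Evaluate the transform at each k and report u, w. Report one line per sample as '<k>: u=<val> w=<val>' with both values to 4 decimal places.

0: u=19.4305 w=14.2333
1: u=-2.0502 w=2.7443
2: u=21.1930 w=17.1507
3: u=1.3561 w=-5.5944
4: u=16.6042 w=11.3701

k=0: b·v=55.3×3.201=177.0153; √(2b)=10.5167; u=(177.0153+27.329)/10.5167=19.4305, w=(177.0153−27.329)/10.5167=14.2333
k=1: b·v=55.3×0.066=3.6498; √(2b)=10.5167; u=(3.6498+(-25.211))/10.5167=-2.0502, w=(3.6498−(-25.211))/10.5167=2.7443
k=2: b·v=55.3×3.646=201.6238; √(2b)=10.5167; u=(201.6238+21.256)/10.5167=21.1930, w=(201.6238−21.256)/10.5167=17.1507
k=3: b·v=55.3×(-0.403)=-22.2859; √(2b)=10.5167; u=(-22.2859+36.548)/10.5167=1.3561, w=(-22.2859−36.548)/10.5167=-5.5944
k=4: b·v=55.3×2.66=147.0980; √(2b)=10.5167; u=(147.0980+27.523)/10.5167=16.6042, w=(147.0980−27.523)/10.5167=11.3701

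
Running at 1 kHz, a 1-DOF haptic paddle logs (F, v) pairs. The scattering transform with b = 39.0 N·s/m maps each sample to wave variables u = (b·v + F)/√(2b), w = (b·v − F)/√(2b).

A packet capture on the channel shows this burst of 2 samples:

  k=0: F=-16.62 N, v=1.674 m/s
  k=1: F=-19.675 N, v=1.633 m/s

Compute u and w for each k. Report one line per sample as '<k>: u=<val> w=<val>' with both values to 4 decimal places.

k=0: b·v=39.0×1.674=65.2860; √(2b)=8.8318; u=(65.2860+(-16.62))/8.8318=5.5103, w=(65.2860−(-16.62))/8.8318=9.2740
k=1: b·v=39.0×1.633=63.6870; √(2b)=8.8318; u=(63.6870+(-19.675))/8.8318=4.9834, w=(63.6870−(-19.675))/8.8318=9.4389

0: u=5.5103 w=9.2740
1: u=4.9834 w=9.4389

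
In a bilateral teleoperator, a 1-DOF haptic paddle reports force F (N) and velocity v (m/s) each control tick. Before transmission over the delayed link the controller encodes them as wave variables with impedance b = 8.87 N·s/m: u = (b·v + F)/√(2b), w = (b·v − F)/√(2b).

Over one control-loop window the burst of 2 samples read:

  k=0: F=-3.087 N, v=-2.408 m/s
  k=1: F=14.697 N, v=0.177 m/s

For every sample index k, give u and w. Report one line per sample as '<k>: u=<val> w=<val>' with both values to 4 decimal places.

0: u=-5.8040 w=-4.3382
1: u=3.8622 w=-3.1167

k=0: b·v=8.87×(-2.408)=-21.3590; √(2b)=4.2119; u=(-21.3590+(-3.087))/4.2119=-5.8040, w=(-21.3590−(-3.087))/4.2119=-4.3382
k=1: b·v=8.87×0.177=1.5700; √(2b)=4.2119; u=(1.5700+14.697)/4.2119=3.8622, w=(1.5700−14.697)/4.2119=-3.1167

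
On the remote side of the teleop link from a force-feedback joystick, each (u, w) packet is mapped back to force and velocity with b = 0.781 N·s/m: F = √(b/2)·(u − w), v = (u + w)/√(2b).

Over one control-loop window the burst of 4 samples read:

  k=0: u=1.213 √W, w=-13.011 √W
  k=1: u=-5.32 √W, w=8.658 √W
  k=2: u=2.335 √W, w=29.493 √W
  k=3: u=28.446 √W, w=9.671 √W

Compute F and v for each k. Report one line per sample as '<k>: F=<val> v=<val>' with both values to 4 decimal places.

0: F=8.8886 v=-9.4399
1: F=-8.7349 v=2.6708
2: F=-16.9710 v=25.4665
3: F=11.7325 v=30.4985

k=0: u−w=14.2240, u+w=-11.7980; √(b/2)=0.6249, √(2b)=1.2498; F=0.6249×14.224=8.8886, v=-11.7980/1.2498=-9.4399
k=1: u−w=-13.9780, u+w=3.3380; √(b/2)=0.6249, √(2b)=1.2498; F=0.6249×(-13.978)=-8.7349, v=3.3380/1.2498=2.6708
k=2: u−w=-27.1580, u+w=31.8280; √(b/2)=0.6249, √(2b)=1.2498; F=0.6249×(-27.158)=-16.9710, v=31.8280/1.2498=25.4665
k=3: u−w=18.7750, u+w=38.1170; √(b/2)=0.6249, √(2b)=1.2498; F=0.6249×18.775=11.7325, v=38.1170/1.2498=30.4985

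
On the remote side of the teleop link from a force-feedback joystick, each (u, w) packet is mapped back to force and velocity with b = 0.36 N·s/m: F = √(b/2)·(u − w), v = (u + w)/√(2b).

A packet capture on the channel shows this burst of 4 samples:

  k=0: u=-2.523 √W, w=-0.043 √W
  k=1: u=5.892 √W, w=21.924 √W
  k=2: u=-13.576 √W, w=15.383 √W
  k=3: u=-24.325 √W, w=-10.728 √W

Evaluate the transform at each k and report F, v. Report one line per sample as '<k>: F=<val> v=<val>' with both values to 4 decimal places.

0: F=-1.0522 v=-3.0241
1: F=-6.8018 v=32.7815
2: F=-12.2863 v=2.1296
3: F=-5.7687 v=-41.3104

k=0: u−w=-2.4800, u+w=-2.5660; √(b/2)=0.4243, √(2b)=0.8485; F=0.4243×(-2.48)=-1.0522, v=-2.5660/0.8485=-3.0241
k=1: u−w=-16.0320, u+w=27.8160; √(b/2)=0.4243, √(2b)=0.8485; F=0.4243×(-16.032)=-6.8018, v=27.8160/0.8485=32.7815
k=2: u−w=-28.9590, u+w=1.8070; √(b/2)=0.4243, √(2b)=0.8485; F=0.4243×(-28.959)=-12.2863, v=1.8070/0.8485=2.1296
k=3: u−w=-13.5970, u+w=-35.0530; √(b/2)=0.4243, √(2b)=0.8485; F=0.4243×(-13.597)=-5.7687, v=-35.0530/0.8485=-41.3104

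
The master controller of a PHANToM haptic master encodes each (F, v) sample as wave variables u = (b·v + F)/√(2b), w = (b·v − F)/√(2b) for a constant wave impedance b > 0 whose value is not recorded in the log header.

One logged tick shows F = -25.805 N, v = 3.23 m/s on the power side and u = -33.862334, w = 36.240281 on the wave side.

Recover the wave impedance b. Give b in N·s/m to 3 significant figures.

u + w = 2.377947;  u + w = √(2b)·v, so √(2b) = 2.377947/3.23 = 0.736207.
b = (√(2b))²/2 = 0.542000/2 = 0.271000.
(Check via u − w = 2F/√(2b): u − w = -70.102615, 2F/√(2b) = -70.102614.)

b = 0.271 N·s/m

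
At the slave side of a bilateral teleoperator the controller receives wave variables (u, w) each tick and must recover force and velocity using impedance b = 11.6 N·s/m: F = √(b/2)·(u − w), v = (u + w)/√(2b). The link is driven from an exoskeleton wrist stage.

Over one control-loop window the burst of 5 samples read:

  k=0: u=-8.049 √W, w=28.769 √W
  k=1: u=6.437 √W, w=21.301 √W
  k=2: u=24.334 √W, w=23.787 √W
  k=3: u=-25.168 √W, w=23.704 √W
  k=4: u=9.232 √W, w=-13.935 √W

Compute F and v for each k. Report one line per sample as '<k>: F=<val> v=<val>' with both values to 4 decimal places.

0: F=-88.6695 v=4.3018
1: F=-35.7973 v=5.7588
2: F=1.3174 v=9.9906
3: F=-117.6994 v=-0.3039
4: F=55.7935 v=-0.9764

k=0: u−w=-36.8180, u+w=20.7200; √(b/2)=2.4083, √(2b)=4.8166; F=2.4083×(-36.818)=-88.6695, v=20.7200/4.8166=4.3018
k=1: u−w=-14.8640, u+w=27.7380; √(b/2)=2.4083, √(2b)=4.8166; F=2.4083×(-14.864)=-35.7973, v=27.7380/4.8166=5.7588
k=2: u−w=0.5470, u+w=48.1210; √(b/2)=2.4083, √(2b)=4.8166; F=2.4083×0.547=1.3174, v=48.1210/4.8166=9.9906
k=3: u−w=-48.8720, u+w=-1.4640; √(b/2)=2.4083, √(2b)=4.8166; F=2.4083×(-48.872)=-117.6994, v=-1.4640/4.8166=-0.3039
k=4: u−w=23.1670, u+w=-4.7030; √(b/2)=2.4083, √(2b)=4.8166; F=2.4083×23.167=55.7935, v=-4.7030/4.8166=-0.9764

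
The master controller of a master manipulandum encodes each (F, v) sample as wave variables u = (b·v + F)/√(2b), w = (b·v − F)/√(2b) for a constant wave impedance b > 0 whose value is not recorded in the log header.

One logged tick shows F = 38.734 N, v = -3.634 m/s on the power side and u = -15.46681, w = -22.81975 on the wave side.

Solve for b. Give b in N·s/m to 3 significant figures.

u + w = -38.28656;  u + w = √(2b)·v, so √(2b) = -38.28656/(-3.634) = 10.53565.
b = (√(2b))²/2 = 110.99997/2 = 55.49998.
(Check via u − w = 2F/√(2b): u − w = 7.35294, 2F/√(2b) = 7.35294.)

b = 55.5 N·s/m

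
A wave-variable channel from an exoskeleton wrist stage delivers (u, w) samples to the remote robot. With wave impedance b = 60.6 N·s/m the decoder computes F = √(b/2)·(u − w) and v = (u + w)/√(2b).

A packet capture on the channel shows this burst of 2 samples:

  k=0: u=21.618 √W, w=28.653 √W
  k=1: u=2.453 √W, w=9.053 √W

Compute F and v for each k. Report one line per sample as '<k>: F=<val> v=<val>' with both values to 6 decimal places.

0: F=-38.724464 v=4.566319
1: F=-36.329988 v=1.045137

k=0: u−w=-7.035000, u+w=50.271000; √(b/2)=5.504544, √(2b)=11.009087; F=5.504544×(-7.035)=-38.724464, v=50.271000/11.009087=4.566319
k=1: u−w=-6.600000, u+w=11.506000; √(b/2)=5.504544, √(2b)=11.009087; F=5.504544×(-6.6)=-36.329988, v=11.506000/11.009087=1.045137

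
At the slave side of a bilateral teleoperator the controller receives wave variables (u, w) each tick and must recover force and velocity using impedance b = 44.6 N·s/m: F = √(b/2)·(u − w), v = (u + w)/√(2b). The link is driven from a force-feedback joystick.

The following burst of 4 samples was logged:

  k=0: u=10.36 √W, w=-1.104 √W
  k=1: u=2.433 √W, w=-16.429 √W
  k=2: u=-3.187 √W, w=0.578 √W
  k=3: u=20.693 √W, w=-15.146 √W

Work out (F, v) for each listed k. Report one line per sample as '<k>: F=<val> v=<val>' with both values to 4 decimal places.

0: F=54.1363 v=0.9800
1: F=89.0718 v=-1.4819
2: F=-17.7794 v=-0.2762
3: F=169.2421 v=0.5873

k=0: u−w=11.4640, u+w=9.2560; √(b/2)=4.7223, √(2b)=9.4446; F=4.7223×11.464=54.1363, v=9.2560/9.4446=0.9800
k=1: u−w=18.8620, u+w=-13.9960; √(b/2)=4.7223, √(2b)=9.4446; F=4.7223×18.862=89.0718, v=-13.9960/9.4446=-1.4819
k=2: u−w=-3.7650, u+w=-2.6090; √(b/2)=4.7223, √(2b)=9.4446; F=4.7223×(-3.765)=-17.7794, v=-2.6090/9.4446=-0.2762
k=3: u−w=35.8390, u+w=5.5470; √(b/2)=4.7223, √(2b)=9.4446; F=4.7223×35.839=169.2421, v=5.5470/9.4446=0.5873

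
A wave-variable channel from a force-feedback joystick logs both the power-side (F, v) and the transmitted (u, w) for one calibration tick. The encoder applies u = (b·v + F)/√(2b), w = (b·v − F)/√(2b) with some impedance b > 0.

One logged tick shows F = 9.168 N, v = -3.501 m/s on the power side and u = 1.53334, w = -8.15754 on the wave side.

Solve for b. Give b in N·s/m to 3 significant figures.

b = 1.79 N·s/m

u + w = -6.62420;  u + w = √(2b)·v, so √(2b) = -6.62420/(-3.501) = 1.89209.
b = (√(2b))²/2 = 3.58000/2 = 1.79000.
(Check via u − w = 2F/√(2b): u − w = 9.69088, 2F/√(2b) = 9.69088.)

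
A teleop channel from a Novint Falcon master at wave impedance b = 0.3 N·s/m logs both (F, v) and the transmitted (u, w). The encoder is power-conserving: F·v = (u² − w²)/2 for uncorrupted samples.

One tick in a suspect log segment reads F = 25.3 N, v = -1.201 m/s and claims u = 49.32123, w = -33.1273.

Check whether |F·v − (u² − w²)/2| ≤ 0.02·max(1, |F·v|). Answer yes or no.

no

F·v = 25.3×(-1.201) = -30.38530 W.
(u² − w²)/2 = (2432.58373 − 1097.41801)/2 = 667.58286 W.
|Δ| = 697.96816;  2% of max(1, |F·v|) = 0.60771.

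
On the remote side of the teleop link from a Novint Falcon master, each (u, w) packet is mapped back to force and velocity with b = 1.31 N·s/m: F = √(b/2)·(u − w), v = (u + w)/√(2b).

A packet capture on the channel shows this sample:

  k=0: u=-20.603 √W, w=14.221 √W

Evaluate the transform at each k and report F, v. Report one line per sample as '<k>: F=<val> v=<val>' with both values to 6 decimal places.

k=0: u−w=-34.824000, u+w=-6.382000; √(b/2)=0.809321, √(2b)=1.618641; F=0.809321×(-34.824)=-28.183784, v=-6.382000/1.618641=-3.942813

0: F=-28.183784 v=-3.942813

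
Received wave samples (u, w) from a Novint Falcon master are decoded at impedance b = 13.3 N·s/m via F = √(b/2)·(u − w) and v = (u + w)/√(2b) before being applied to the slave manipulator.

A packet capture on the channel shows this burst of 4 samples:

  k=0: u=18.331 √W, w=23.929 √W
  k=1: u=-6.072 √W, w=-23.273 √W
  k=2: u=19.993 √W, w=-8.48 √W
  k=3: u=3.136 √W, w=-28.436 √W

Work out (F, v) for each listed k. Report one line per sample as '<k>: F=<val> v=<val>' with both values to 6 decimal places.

0: F=-14.435895 v=8.193863
1: F=44.357240 v=-5.689751
2: F=73.425016 v=2.232275
3: F=81.416592 v=-4.905460

k=0: u−w=-5.598000, u+w=42.260000; √(b/2)=2.578759, √(2b)=5.157519; F=2.578759×(-5.598)=-14.435895, v=42.260000/5.157519=8.193863
k=1: u−w=17.201000, u+w=-29.345000; √(b/2)=2.578759, √(2b)=5.157519; F=2.578759×17.201=44.357240, v=-29.345000/5.157519=-5.689751
k=2: u−w=28.473000, u+w=11.513000; √(b/2)=2.578759, √(2b)=5.157519; F=2.578759×28.473=73.425016, v=11.513000/5.157519=2.232275
k=3: u−w=31.572000, u+w=-25.300000; √(b/2)=2.578759, √(2b)=5.157519; F=2.578759×31.572=81.416592, v=-25.300000/5.157519=-4.905460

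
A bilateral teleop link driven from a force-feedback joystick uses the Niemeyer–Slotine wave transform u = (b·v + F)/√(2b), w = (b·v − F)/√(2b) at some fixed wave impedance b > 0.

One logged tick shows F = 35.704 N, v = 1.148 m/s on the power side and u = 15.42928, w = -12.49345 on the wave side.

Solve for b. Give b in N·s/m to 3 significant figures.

b = 3.27 N·s/m

u + w = 2.93583;  u + w = √(2b)·v, so √(2b) = 2.93583/1.148 = 2.55734.
b = (√(2b))²/2 = 6.54000/2 = 3.27000.
(Check via u − w = 2F/√(2b): u − w = 27.92273, 2F/√(2b) = 27.92273.)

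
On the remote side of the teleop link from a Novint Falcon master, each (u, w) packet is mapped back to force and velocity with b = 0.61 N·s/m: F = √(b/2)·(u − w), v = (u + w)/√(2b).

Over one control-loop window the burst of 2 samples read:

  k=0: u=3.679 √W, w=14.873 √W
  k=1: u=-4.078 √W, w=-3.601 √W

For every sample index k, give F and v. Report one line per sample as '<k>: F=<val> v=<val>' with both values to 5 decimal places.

0: F=-6.18209 v=16.79619
1: F=-0.26343 v=-6.95224

k=0: u−w=-11.19400, u+w=18.55200; √(b/2)=0.55227, √(2b)=1.10454; F=0.55227×(-11.194)=-6.18209, v=18.55200/1.10454=16.79619
k=1: u−w=-0.47700, u+w=-7.67900; √(b/2)=0.55227, √(2b)=1.10454; F=0.55227×(-0.477)=-0.26343, v=-7.67900/1.10454=-6.95224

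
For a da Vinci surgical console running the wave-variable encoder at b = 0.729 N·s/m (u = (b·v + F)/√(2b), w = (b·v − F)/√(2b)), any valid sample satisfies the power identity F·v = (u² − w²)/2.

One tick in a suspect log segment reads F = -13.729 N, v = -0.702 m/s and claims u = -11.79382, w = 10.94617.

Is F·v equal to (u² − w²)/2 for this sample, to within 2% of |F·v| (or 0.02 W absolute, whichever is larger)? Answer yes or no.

F·v = (-13.729)×(-0.702) = 9.63776 W.
(u² − w²)/2 = (139.09419 − 119.81864)/2 = 9.63778 W.
|Δ| = 0.00002;  2% of max(1, |F·v|) = 0.19276.

yes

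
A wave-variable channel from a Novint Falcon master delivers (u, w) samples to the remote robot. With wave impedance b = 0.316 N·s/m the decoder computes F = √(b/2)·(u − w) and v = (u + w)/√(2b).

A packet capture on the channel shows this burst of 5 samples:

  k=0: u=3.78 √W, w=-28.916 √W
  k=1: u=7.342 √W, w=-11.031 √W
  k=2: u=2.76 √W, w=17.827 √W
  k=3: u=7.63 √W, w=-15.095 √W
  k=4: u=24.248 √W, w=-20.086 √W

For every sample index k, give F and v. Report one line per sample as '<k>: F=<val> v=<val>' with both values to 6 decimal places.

k=0: u−w=32.696000, u+w=-25.136000; √(b/2)=0.397492, √(2b)=0.794984; F=0.397492×32.696=12.996403, v=-25.136000/0.794984=-31.618235
k=1: u−w=18.373000, u+w=-3.689000; √(b/2)=0.397492, √(2b)=0.794984; F=0.397492×18.373=7.303123, v=-3.689000/0.794984=-4.640343
k=2: u−w=-15.067000, u+w=20.587000; √(b/2)=0.397492, √(2b)=0.794984; F=0.397492×(-15.067)=-5.989014, v=20.587000/0.794984=25.896110
k=3: u−w=22.725000, u+w=-7.465000; √(b/2)=0.397492, √(2b)=0.794984; F=0.397492×22.725=9.033009, v=-7.465000/0.794984=-9.390123
k=4: u−w=44.334000, u+w=4.162000; √(b/2)=0.397492, √(2b)=0.794984; F=0.397492×44.334=17.622416, v=4.162000/0.794984=5.235324

0: F=12.996403 v=-31.618235
1: F=7.303123 v=-4.640343
2: F=-5.989014 v=25.896110
3: F=9.033009 v=-9.390123
4: F=17.622416 v=5.235324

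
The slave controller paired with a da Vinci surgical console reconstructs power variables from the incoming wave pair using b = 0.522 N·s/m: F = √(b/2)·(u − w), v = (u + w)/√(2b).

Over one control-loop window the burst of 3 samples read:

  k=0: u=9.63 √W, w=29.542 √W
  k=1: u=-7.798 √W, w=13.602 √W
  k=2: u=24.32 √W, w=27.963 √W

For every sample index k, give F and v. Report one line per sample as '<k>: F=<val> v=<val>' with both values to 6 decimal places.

0: F=-10.172674 v=38.337651
1: F=-10.932866 v=5.680377
2: F=-1.861142 v=51.169391

k=0: u−w=-19.912000, u+w=39.172000; √(b/2)=0.510882, √(2b)=1.021763; F=0.510882×(-19.912)=-10.172674, v=39.172000/1.021763=38.337651
k=1: u−w=-21.400000, u+w=5.804000; √(b/2)=0.510882, √(2b)=1.021763; F=0.510882×(-21.4)=-10.932866, v=5.804000/1.021763=5.680377
k=2: u−w=-3.643000, u+w=52.283000; √(b/2)=0.510882, √(2b)=1.021763; F=0.510882×(-3.643)=-1.861142, v=52.283000/1.021763=51.169391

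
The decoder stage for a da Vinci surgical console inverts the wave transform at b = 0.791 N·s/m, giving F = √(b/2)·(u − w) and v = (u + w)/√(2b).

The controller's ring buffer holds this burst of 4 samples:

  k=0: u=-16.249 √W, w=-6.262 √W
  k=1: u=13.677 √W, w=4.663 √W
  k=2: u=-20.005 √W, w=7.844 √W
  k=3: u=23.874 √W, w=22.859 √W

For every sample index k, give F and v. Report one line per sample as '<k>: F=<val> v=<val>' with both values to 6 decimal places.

0: F=-6.280704 v=-17.897466
1: F=5.668796 v=14.581295
2: F=-17.513899 v=-9.668655
3: F=0.638321 v=37.155270

k=0: u−w=-9.987000, u+w=-22.511000; √(b/2)=0.628888, √(2b)=1.257776; F=0.628888×(-9.987)=-6.280704, v=-22.511000/1.257776=-17.897466
k=1: u−w=9.014000, u+w=18.340000; √(b/2)=0.628888, √(2b)=1.257776; F=0.628888×9.014=5.668796, v=18.340000/1.257776=14.581295
k=2: u−w=-27.849000, u+w=-12.161000; √(b/2)=0.628888, √(2b)=1.257776; F=0.628888×(-27.849)=-17.513899, v=-12.161000/1.257776=-9.668655
k=3: u−w=1.015000, u+w=46.733000; √(b/2)=0.628888, √(2b)=1.257776; F=0.628888×1.015=0.638321, v=46.733000/1.257776=37.155270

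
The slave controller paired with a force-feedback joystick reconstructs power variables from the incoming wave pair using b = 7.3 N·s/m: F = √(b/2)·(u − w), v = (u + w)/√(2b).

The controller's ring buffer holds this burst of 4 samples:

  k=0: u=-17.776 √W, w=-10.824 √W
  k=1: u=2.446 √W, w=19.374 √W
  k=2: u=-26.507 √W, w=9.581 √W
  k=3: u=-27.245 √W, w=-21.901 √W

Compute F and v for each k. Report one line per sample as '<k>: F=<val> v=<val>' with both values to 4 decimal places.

k=0: u−w=-6.9520, u+w=-28.6000; √(b/2)=1.9105, √(2b)=3.8210; F=1.9105×(-6.952)=-13.2818, v=-28.6000/3.8210=-7.4850
k=1: u−w=-16.9280, u+w=21.8200; √(b/2)=1.9105, √(2b)=3.8210; F=1.9105×(-16.928)=-32.3409, v=21.8200/3.8210=5.7106
k=2: u−w=-36.0880, u+w=-16.9260; √(b/2)=1.9105, √(2b)=3.8210; F=1.9105×(-36.088)=-68.9460, v=-16.9260/3.8210=-4.4297
k=3: u−w=-5.3440, u+w=-49.1460; √(b/2)=1.9105, √(2b)=3.8210; F=1.9105×(-5.344)=-10.2097, v=-49.1460/3.8210=-12.8621

0: F=-13.2818 v=-7.4850
1: F=-32.3409 v=5.7106
2: F=-68.9460 v=-4.4297
3: F=-10.2097 v=-12.8621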